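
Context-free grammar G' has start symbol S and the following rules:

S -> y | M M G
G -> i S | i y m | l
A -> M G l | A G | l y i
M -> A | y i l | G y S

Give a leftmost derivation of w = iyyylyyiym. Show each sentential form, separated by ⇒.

S⇒MMG⇒GySMG⇒iSySMG⇒iyySMG⇒iyyyMG⇒iyyyGySG⇒iyyylySG⇒iyyylyyG⇒iyyylyyiym

S ⇒ MMG   [S -> M M G]
MMG ⇒ GySMG   [M -> G y S]
GySMG ⇒ iSySMG   [G -> i S]
iSySMG ⇒ iyySMG   [S -> y]
iyySMG ⇒ iyyyMG   [S -> y]
iyyyMG ⇒ iyyyGySG   [M -> G y S]
iyyyGySG ⇒ iyyylySG   [G -> l]
iyyylySG ⇒ iyyylyyG   [S -> y]
iyyylyyG ⇒ iyyylyyiym   [G -> i y m]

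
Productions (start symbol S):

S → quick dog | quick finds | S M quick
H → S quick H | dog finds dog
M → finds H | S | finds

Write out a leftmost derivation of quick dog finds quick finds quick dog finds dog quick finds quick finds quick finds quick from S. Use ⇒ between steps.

S ⇒ S M quick   [S → S M quick]
S M quick ⇒ S M quick M quick   [S → S M quick]
S M quick M quick ⇒ S M quick M quick M quick   [S → S M quick]
S M quick M quick M quick ⇒ S M quick M quick M quick M quick   [S → S M quick]
S M quick M quick M quick M quick ⇒ quick dog M quick M quick M quick M quick   [S → quick dog]
quick dog M quick M quick M quick M quick ⇒ quick dog finds H quick M quick M quick M quick   [M → finds H]
quick dog finds H quick M quick M quick M quick ⇒ quick dog finds S quick H quick M quick M quick M quick   [H → S quick H]
quick dog finds S quick H quick M quick M quick M quick ⇒ quick dog finds quick finds quick H quick M quick M quick M quick   [S → quick finds]
quick dog finds quick finds quick H quick M quick M quick M quick ⇒ quick dog finds quick finds quick dog finds dog quick M quick M quick M quick   [H → dog finds dog]
quick dog finds quick finds quick dog finds dog quick M quick M quick M quick ⇒ quick dog finds quick finds quick dog finds dog quick finds quick M quick M quick   [M → finds]
quick dog finds quick finds quick dog finds dog quick finds quick M quick M quick ⇒ quick dog finds quick finds quick dog finds dog quick finds quick finds quick M quick   [M → finds]
quick dog finds quick finds quick dog finds dog quick finds quick finds quick M quick ⇒ quick dog finds quick finds quick dog finds dog quick finds quick finds quick finds quick   [M → finds]

S ⇒ S M quick ⇒ S M quick M quick ⇒ S M quick M quick M quick ⇒ S M quick M quick M quick M quick ⇒ quick dog M quick M quick M quick M quick ⇒ quick dog finds H quick M quick M quick M quick ⇒ quick dog finds S quick H quick M quick M quick M quick ⇒ quick dog finds quick finds quick H quick M quick M quick M quick ⇒ quick dog finds quick finds quick dog finds dog quick M quick M quick M quick ⇒ quick dog finds quick finds quick dog finds dog quick finds quick M quick M quick ⇒ quick dog finds quick finds quick dog finds dog quick finds quick finds quick M quick ⇒ quick dog finds quick finds quick dog finds dog quick finds quick finds quick finds quick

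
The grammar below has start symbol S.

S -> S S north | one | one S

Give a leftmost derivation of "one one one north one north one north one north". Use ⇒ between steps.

S ⇒ S S north ⇒ S S north S north ⇒ S S north S north S north ⇒ one S S north S north S north ⇒ one S S north S north S north S north ⇒ one one S north S north S north S north ⇒ one one one north S north S north S north ⇒ one one one north one north S north S north ⇒ one one one north one north one north S north ⇒ one one one north one north one north one north

S ⇒ S S north   [S -> S S north]
S S north ⇒ S S north S north   [S -> S S north]
S S north S north ⇒ S S north S north S north   [S -> S S north]
S S north S north S north ⇒ one S S north S north S north   [S -> one S]
one S S north S north S north ⇒ one S S north S north S north S north   [S -> S S north]
one S S north S north S north S north ⇒ one one S north S north S north S north   [S -> one]
one one S north S north S north S north ⇒ one one one north S north S north S north   [S -> one]
one one one north S north S north S north ⇒ one one one north one north S north S north   [S -> one]
one one one north one north S north S north ⇒ one one one north one north one north S north   [S -> one]
one one one north one north one north S north ⇒ one one one north one north one north one north   [S -> one]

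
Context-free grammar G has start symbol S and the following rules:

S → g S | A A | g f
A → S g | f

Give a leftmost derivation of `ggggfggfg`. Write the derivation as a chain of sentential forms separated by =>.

S => gS => ggS => gggS => ggggS => ggggAA => ggggfA => ggggfSg => ggggfgSg => ggggfggfg

S => gS   [S → g S]
gS => ggS   [S → g S]
ggS => gggS   [S → g S]
gggS => ggggS   [S → g S]
ggggS => ggggAA   [S → A A]
ggggAA => ggggfA   [A → f]
ggggfA => ggggfSg   [A → S g]
ggggfSg => ggggfgSg   [S → g S]
ggggfgSg => ggggfggfg   [S → g f]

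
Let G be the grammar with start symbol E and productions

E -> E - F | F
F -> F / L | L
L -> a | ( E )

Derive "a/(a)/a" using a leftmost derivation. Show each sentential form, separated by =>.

E => F => F/L => F/L/L => L/L/L => a/L/L => a/(E)/L => a/(F)/L => a/(L)/L => a/(a)/L => a/(a)/a

E => F   [E -> F]
F => F/L   [F -> F / L]
F/L => F/L/L   [F -> F / L]
F/L/L => L/L/L   [F -> L]
L/L/L => a/L/L   [L -> a]
a/L/L => a/(E)/L   [L -> ( E )]
a/(E)/L => a/(F)/L   [E -> F]
a/(F)/L => a/(L)/L   [F -> L]
a/(L)/L => a/(a)/L   [L -> a]
a/(a)/L => a/(a)/a   [L -> a]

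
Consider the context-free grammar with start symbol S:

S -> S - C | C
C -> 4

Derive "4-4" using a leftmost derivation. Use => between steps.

S => S-C => C-C => 4-C => 4-4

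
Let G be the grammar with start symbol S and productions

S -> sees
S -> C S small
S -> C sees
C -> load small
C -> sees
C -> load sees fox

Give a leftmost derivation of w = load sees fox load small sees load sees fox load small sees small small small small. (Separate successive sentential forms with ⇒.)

S ⇒ C S small   [S -> C S small]
C S small ⇒ load sees fox S small   [C -> load sees fox]
load sees fox S small ⇒ load sees fox C S small small   [S -> C S small]
load sees fox C S small small ⇒ load sees fox load small S small small   [C -> load small]
load sees fox load small S small small ⇒ load sees fox load small C S small small small   [S -> C S small]
load sees fox load small C S small small small ⇒ load sees fox load small sees S small small small   [C -> sees]
load sees fox load small sees S small small small ⇒ load sees fox load small sees C S small small small small   [S -> C S small]
load sees fox load small sees C S small small small small ⇒ load sees fox load small sees load sees fox S small small small small   [C -> load sees fox]
load sees fox load small sees load sees fox S small small small small ⇒ load sees fox load small sees load sees fox C sees small small small small   [S -> C sees]
load sees fox load small sees load sees fox C sees small small small small ⇒ load sees fox load small sees load sees fox load small sees small small small small   [C -> load small]

S ⇒ C S small ⇒ load sees fox S small ⇒ load sees fox C S small small ⇒ load sees fox load small S small small ⇒ load sees fox load small C S small small small ⇒ load sees fox load small sees S small small small ⇒ load sees fox load small sees C S small small small small ⇒ load sees fox load small sees load sees fox S small small small small ⇒ load sees fox load small sees load sees fox C sees small small small small ⇒ load sees fox load small sees load sees fox load small sees small small small small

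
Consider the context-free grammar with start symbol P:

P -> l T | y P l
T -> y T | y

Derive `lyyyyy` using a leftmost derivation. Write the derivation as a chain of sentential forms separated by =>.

P => lT   [P -> l T]
lT => lyT   [T -> y T]
lyT => lyyT   [T -> y T]
lyyT => lyyyT   [T -> y T]
lyyyT => lyyyyT   [T -> y T]
lyyyyT => lyyyyy   [T -> y]

P => lT => lyT => lyyT => lyyyT => lyyyyT => lyyyyy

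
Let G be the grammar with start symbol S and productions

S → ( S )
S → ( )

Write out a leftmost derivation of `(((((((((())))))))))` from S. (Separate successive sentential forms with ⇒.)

S ⇒ (S) ⇒ ((S)) ⇒ (((S))) ⇒ ((((S)))) ⇒ (((((S))))) ⇒ ((((((S)))))) ⇒ (((((((S))))))) ⇒ ((((((((S)))))))) ⇒ (((((((((S))))))))) ⇒ (((((((((())))))))))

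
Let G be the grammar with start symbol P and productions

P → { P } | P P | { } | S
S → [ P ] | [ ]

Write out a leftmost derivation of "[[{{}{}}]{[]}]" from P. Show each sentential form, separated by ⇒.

P ⇒ S ⇒ [P] ⇒ [PP] ⇒ [SP] ⇒ [[P]P] ⇒ [[{P}]P] ⇒ [[{PP}]P] ⇒ [[{{}P}]P] ⇒ [[{{}{}}]P] ⇒ [[{{}{}}]{P}] ⇒ [[{{}{}}]{S}] ⇒ [[{{}{}}]{[]}]

P ⇒ S   [P → S]
S ⇒ [P]   [S → [ P ]]
[P] ⇒ [PP]   [P → P P]
[PP] ⇒ [SP]   [P → S]
[SP] ⇒ [[P]P]   [S → [ P ]]
[[P]P] ⇒ [[{P}]P]   [P → { P }]
[[{P}]P] ⇒ [[{PP}]P]   [P → P P]
[[{PP}]P] ⇒ [[{{}P}]P]   [P → { }]
[[{{}P}]P] ⇒ [[{{}{}}]P]   [P → { }]
[[{{}{}}]P] ⇒ [[{{}{}}]{P}]   [P → { P }]
[[{{}{}}]{P}] ⇒ [[{{}{}}]{S}]   [P → S]
[[{{}{}}]{S}] ⇒ [[{{}{}}]{[]}]   [S → [ ]]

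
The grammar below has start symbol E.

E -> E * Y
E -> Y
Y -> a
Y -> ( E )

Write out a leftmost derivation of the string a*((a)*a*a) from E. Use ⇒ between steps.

E ⇒ E*Y ⇒ Y*Y ⇒ a*Y ⇒ a*(E) ⇒ a*(E*Y) ⇒ a*(E*Y*Y) ⇒ a*(Y*Y*Y) ⇒ a*((E)*Y*Y) ⇒ a*((Y)*Y*Y) ⇒ a*((a)*Y*Y) ⇒ a*((a)*a*Y) ⇒ a*((a)*a*a)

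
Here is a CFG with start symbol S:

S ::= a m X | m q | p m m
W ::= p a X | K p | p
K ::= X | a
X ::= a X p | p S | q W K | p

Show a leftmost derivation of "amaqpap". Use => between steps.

S=>amX=>amaXp=>amaqWKp=>amaqpKp=>amaqpap

S => amX   [S ::= a m X]
amX => amaXp   [X ::= a X p]
amaXp => amaqWKp   [X ::= q W K]
amaqWKp => amaqpKp   [W ::= p]
amaqpKp => amaqpap   [K ::= a]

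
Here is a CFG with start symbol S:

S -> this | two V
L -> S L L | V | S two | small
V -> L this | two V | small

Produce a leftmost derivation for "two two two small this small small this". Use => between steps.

S => two V   [S -> two V]
two V => two two V   [V -> two V]
two two V => two two L this   [V -> L this]
two two L this => two two S L L this   [L -> S L L]
two two S L L this => two two two V L L this   [S -> two V]
two two two V L L this => two two two L this L L this   [V -> L this]
two two two L this L L this => two two two V this L L this   [L -> V]
two two two V this L L this => two two two small this L L this   [V -> small]
two two two small this L L this => two two two small this small L this   [L -> small]
two two two small this small L this => two two two small this small small this   [L -> small]

S => two V => two two V => two two L this => two two S L L this => two two two V L L this => two two two L this L L this => two two two V this L L this => two two two small this L L this => two two two small this small L this => two two two small this small small this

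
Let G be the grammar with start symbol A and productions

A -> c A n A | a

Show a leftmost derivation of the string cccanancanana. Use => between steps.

A => cAnA   [A -> c A n A]
cAnA => ccAnAnA   [A -> c A n A]
ccAnAnA => cccAnAnAnA   [A -> c A n A]
cccAnAnAnA => cccanAnAnA   [A -> a]
cccanAnAnA => cccananAnA   [A -> a]
cccananAnA => cccanancAnAnA   [A -> c A n A]
cccanancAnAnA => cccanancanAnA   [A -> a]
cccanancanAnA => cccanancananA   [A -> a]
cccanancananA => cccanancanana   [A -> a]

A => cAnA => ccAnAnA => cccAnAnAnA => cccanAnAnA => cccananAnA => cccanancAnAnA => cccanancanAnA => cccanancananA => cccanancanana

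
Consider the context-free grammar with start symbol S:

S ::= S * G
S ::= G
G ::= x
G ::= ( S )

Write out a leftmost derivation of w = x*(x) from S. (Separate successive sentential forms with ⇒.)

S⇒S*G⇒G*G⇒x*G⇒x*(S)⇒x*(G)⇒x*(x)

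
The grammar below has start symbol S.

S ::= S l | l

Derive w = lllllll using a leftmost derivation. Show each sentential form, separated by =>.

S => Sl => Sll => Slll => Sllll => Slllll => Sllllll => lllllll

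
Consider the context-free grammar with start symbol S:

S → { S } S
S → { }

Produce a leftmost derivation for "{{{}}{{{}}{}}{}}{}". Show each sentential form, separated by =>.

S => {S}S   [S → { S } S]
{S}S => {{S}S}S   [S → { S } S]
{{S}S}S => {{{}}S}S   [S → { }]
{{{}}S}S => {{{}}{S}S}S   [S → { S } S]
{{{}}{S}S}S => {{{}}{{S}S}S}S   [S → { S } S]
{{{}}{{S}S}S}S => {{{}}{{{}}S}S}S   [S → { }]
{{{}}{{{}}S}S}S => {{{}}{{{}}{}}S}S   [S → { }]
{{{}}{{{}}{}}S}S => {{{}}{{{}}{}}{}}S   [S → { }]
{{{}}{{{}}{}}{}}S => {{{}}{{{}}{}}{}}{}   [S → { }]

S=>{S}S=>{{S}S}S=>{{{}}S}S=>{{{}}{S}S}S=>{{{}}{{S}S}S}S=>{{{}}{{{}}S}S}S=>{{{}}{{{}}{}}S}S=>{{{}}{{{}}{}}{}}S=>{{{}}{{{}}{}}{}}{}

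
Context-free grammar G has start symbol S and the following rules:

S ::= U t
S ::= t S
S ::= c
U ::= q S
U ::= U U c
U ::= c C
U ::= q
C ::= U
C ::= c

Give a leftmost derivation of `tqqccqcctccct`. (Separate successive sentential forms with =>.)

S => tS => tUt => tUUct => tqUct => tqUUcct => tqqUcct => tqqUUccct => tqqcCUccct => tqqccUccct => tqqccqSccct => tqqccqUtccct => tqqccqcCtccct => tqqccqcctccct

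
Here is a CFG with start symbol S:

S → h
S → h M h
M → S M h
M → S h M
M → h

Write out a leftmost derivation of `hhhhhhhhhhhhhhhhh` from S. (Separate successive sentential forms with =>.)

S => hMh => hSMhh => hhMhMhh => hhShMhMhh => hhhhMhMhh => hhhhShMhMhh => hhhhhhMhMhh => hhhhhhSMhhMhh => hhhhhhhMhhMhh => hhhhhhhShMhhMhh => hhhhhhhhMhhMhhMhh => hhhhhhhhhhhMhhMhh => hhhhhhhhhhhhhhMhh => hhhhhhhhhhhhhhhhh

S => hMh   [S → h M h]
hMh => hSMhh   [M → S M h]
hSMhh => hhMhMhh   [S → h M h]
hhMhMhh => hhShMhMhh   [M → S h M]
hhShMhMhh => hhhhMhMhh   [S → h]
hhhhMhMhh => hhhhShMhMhh   [M → S h M]
hhhhShMhMhh => hhhhhhMhMhh   [S → h]
hhhhhhMhMhh => hhhhhhSMhhMhh   [M → S M h]
hhhhhhSMhhMhh => hhhhhhhMhhMhh   [S → h]
hhhhhhhMhhMhh => hhhhhhhShMhhMhh   [M → S h M]
hhhhhhhShMhhMhh => hhhhhhhhMhhMhhMhh   [S → h M h]
hhhhhhhhMhhMhhMhh => hhhhhhhhhhhMhhMhh   [M → h]
hhhhhhhhhhhMhhMhh => hhhhhhhhhhhhhhMhh   [M → h]
hhhhhhhhhhhhhhMhh => hhhhhhhhhhhhhhhhh   [M → h]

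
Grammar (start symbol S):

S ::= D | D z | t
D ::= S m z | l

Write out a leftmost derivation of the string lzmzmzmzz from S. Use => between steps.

S=>Dz=>Smzz=>Dmzz=>Smzmzz=>Dmzmzz=>Smzmzmzz=>Dzmzmzmzz=>lzmzmzmzz

S => Dz   [S ::= D z]
Dz => Smzz   [D ::= S m z]
Smzz => Dmzz   [S ::= D]
Dmzz => Smzmzz   [D ::= S m z]
Smzmzz => Dmzmzz   [S ::= D]
Dmzmzz => Smzmzmzz   [D ::= S m z]
Smzmzmzz => Dzmzmzmzz   [S ::= D z]
Dzmzmzmzz => lzmzmzmzz   [D ::= l]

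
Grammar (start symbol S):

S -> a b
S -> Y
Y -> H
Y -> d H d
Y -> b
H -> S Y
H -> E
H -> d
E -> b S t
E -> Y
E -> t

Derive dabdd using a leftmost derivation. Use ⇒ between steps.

S ⇒ Y ⇒ dHd ⇒ dSYd ⇒ dabYd ⇒ dabHd ⇒ dabdd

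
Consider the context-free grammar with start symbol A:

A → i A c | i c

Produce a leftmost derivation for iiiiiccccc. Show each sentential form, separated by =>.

A => iAc => iiAcc => iiiAccc => iiiiAcccc => iiiiiccccc

A => iAc   [A → i A c]
iAc => iiAcc   [A → i A c]
iiAcc => iiiAccc   [A → i A c]
iiiAccc => iiiiAcccc   [A → i A c]
iiiiAcccc => iiiiiccccc   [A → i c]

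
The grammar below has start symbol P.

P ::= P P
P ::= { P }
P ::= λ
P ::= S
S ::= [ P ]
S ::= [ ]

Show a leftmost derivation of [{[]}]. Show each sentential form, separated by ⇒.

P ⇒ S   [P ::= S]
S ⇒ [P]   [S ::= [ P ]]
[P] ⇒ [{P}]   [P ::= { P }]
[{P}] ⇒ [{S}]   [P ::= S]
[{S}] ⇒ [{[]}]   [S ::= [ ]]

P⇒S⇒[P]⇒[{P}]⇒[{S}]⇒[{[]}]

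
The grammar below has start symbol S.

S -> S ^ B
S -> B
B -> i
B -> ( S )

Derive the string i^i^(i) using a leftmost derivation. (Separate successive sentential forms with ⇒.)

S ⇒ S^B   [S -> S ^ B]
S^B ⇒ S^B^B   [S -> S ^ B]
S^B^B ⇒ B^B^B   [S -> B]
B^B^B ⇒ i^B^B   [B -> i]
i^B^B ⇒ i^i^B   [B -> i]
i^i^B ⇒ i^i^(S)   [B -> ( S )]
i^i^(S) ⇒ i^i^(B)   [S -> B]
i^i^(B) ⇒ i^i^(i)   [B -> i]

S ⇒ S^B ⇒ S^B^B ⇒ B^B^B ⇒ i^B^B ⇒ i^i^B ⇒ i^i^(S) ⇒ i^i^(B) ⇒ i^i^(i)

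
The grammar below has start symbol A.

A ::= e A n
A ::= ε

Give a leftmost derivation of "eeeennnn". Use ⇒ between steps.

A ⇒ eAn   [A ::= e A n]
eAn ⇒ eeAnn   [A ::= e A n]
eeAnn ⇒ eeeAnnn   [A ::= e A n]
eeeAnnn ⇒ eeeeAnnnn   [A ::= e A n]
eeeeAnnnn ⇒ eeeennnn   [A ::= ε]

A ⇒ eAn ⇒ eeAnn ⇒ eeeAnnn ⇒ eeeeAnnnn ⇒ eeeennnn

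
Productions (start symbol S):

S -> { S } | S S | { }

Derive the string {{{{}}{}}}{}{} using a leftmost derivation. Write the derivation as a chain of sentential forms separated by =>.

S=>SS=>SSS=>{S}SS=>{{S}}SS=>{{SS}}SS=>{{{S}S}}SS=>{{{{}}S}}SS=>{{{{}}{}}}SS=>{{{{}}{}}}{}S=>{{{{}}{}}}{}{}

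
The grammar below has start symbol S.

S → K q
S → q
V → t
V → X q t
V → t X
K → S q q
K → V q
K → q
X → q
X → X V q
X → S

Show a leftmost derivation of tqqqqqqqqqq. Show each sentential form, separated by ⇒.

S ⇒ Kq   [S → K q]
Kq ⇒ Sqqq   [K → S q q]
Sqqq ⇒ Kqqqq   [S → K q]
Kqqqq ⇒ Sqqqqqq   [K → S q q]
Sqqqqqq ⇒ Kqqqqqqq   [S → K q]
Kqqqqqqq ⇒ Vqqqqqqqq   [K → V q]
Vqqqqqqqq ⇒ tXqqqqqqqq   [V → t X]
tXqqqqqqqq ⇒ tSqqqqqqqq   [X → S]
tSqqqqqqqq ⇒ tKqqqqqqqqq   [S → K q]
tKqqqqqqqqq ⇒ tqqqqqqqqqq   [K → q]

S ⇒ Kq ⇒ Sqqq ⇒ Kqqqq ⇒ Sqqqqqq ⇒ Kqqqqqqq ⇒ Vqqqqqqqq ⇒ tXqqqqqqqq ⇒ tSqqqqqqqq ⇒ tKqqqqqqqqq ⇒ tqqqqqqqqqq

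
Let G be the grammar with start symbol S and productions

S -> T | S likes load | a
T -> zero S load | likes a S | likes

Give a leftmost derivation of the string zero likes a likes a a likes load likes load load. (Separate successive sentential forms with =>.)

S => T   [S -> T]
T => zero S load   [T -> zero S load]
zero S load => zero S likes load load   [S -> S likes load]
zero S likes load load => zero T likes load load   [S -> T]
zero T likes load load => zero likes a S likes load load   [T -> likes a S]
zero likes a S likes load load => zero likes a T likes load load   [S -> T]
zero likes a T likes load load => zero likes a likes a S likes load load   [T -> likes a S]
zero likes a likes a S likes load load => zero likes a likes a S likes load likes load load   [S -> S likes load]
zero likes a likes a S likes load likes load load => zero likes a likes a a likes load likes load load   [S -> a]

S => T => zero S load => zero S likes load load => zero T likes load load => zero likes a S likes load load => zero likes a T likes load load => zero likes a likes a S likes load load => zero likes a likes a S likes load likes load load => zero likes a likes a a likes load likes load load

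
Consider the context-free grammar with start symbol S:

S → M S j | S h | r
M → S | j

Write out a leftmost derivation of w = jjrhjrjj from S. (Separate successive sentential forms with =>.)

S => MSj   [S → M S j]
MSj => jSj   [M → j]
jSj => jMSjj   [S → M S j]
jMSjj => jSSjj   [M → S]
jSSjj => jMSjSjj   [S → M S j]
jMSjSjj => jjSjSjj   [M → j]
jjSjSjj => jjShjSjj   [S → S h]
jjShjSjj => jjrhjSjj   [S → r]
jjrhjSjj => jjrhjrjj   [S → r]

S=>MSj=>jSj=>jMSjj=>jSSjj=>jMSjSjj=>jjSjSjj=>jjShjSjj=>jjrhjSjj=>jjrhjrjj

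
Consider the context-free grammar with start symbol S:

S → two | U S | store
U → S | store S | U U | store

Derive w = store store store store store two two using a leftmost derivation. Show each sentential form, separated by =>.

S => U S   [S → U S]
U S => store S S   [U → store S]
store S S => store U S S   [S → U S]
store U S S => store U U S S   [U → U U]
store U U S S => store U U U S S   [U → U U]
store U U U S S => store U U U U S S   [U → U U]
store U U U U S S => store store U U U S S   [U → store]
store store U U U S S => store store store U U S S   [U → store]
store store store U U S S => store store store store U S S   [U → store]
store store store store U S S => store store store store store S S   [U → store]
store store store store store S S => store store store store store two S   [S → two]
store store store store store two S => store store store store store two two   [S → two]

S => U S => store S S => store U S S => store U U S S => store U U U S S => store U U U U S S => store store U U U S S => store store store U U S S => store store store store U S S => store store store store store S S => store store store store store two S => store store store store store two two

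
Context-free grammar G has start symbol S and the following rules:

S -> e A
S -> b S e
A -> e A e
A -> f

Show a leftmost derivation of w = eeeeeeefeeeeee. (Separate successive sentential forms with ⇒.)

S ⇒ eA   [S -> e A]
eA ⇒ eeAe   [A -> e A e]
eeAe ⇒ eeeAee   [A -> e A e]
eeeAee ⇒ eeeeAeee   [A -> e A e]
eeeeAeee ⇒ eeeeeAeeee   [A -> e A e]
eeeeeAeeee ⇒ eeeeeeAeeeee   [A -> e A e]
eeeeeeAeeeee ⇒ eeeeeeeAeeeeee   [A -> e A e]
eeeeeeeAeeeeee ⇒ eeeeeeefeeeeee   [A -> f]

S⇒eA⇒eeAe⇒eeeAee⇒eeeeAeee⇒eeeeeAeeee⇒eeeeeeAeeeee⇒eeeeeeeAeeeeee⇒eeeeeeefeeeeee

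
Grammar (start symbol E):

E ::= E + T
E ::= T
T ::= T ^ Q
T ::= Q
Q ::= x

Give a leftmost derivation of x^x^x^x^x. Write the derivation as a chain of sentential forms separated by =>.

E => T   [E ::= T]
T => T^Q   [T ::= T ^ Q]
T^Q => T^Q^Q   [T ::= T ^ Q]
T^Q^Q => T^Q^Q^Q   [T ::= T ^ Q]
T^Q^Q^Q => T^Q^Q^Q^Q   [T ::= T ^ Q]
T^Q^Q^Q^Q => Q^Q^Q^Q^Q   [T ::= Q]
Q^Q^Q^Q^Q => x^Q^Q^Q^Q   [Q ::= x]
x^Q^Q^Q^Q => x^x^Q^Q^Q   [Q ::= x]
x^x^Q^Q^Q => x^x^x^Q^Q   [Q ::= x]
x^x^x^Q^Q => x^x^x^x^Q   [Q ::= x]
x^x^x^x^Q => x^x^x^x^x   [Q ::= x]

E => T => T^Q => T^Q^Q => T^Q^Q^Q => T^Q^Q^Q^Q => Q^Q^Q^Q^Q => x^Q^Q^Q^Q => x^x^Q^Q^Q => x^x^x^Q^Q => x^x^x^x^Q => x^x^x^x^x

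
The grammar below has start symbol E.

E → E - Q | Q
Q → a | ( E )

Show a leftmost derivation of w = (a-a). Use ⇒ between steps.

E⇒Q⇒(E)⇒(E-Q)⇒(Q-Q)⇒(a-Q)⇒(a-a)

E ⇒ Q   [E → Q]
Q ⇒ (E)   [Q → ( E )]
(E) ⇒ (E-Q)   [E → E - Q]
(E-Q) ⇒ (Q-Q)   [E → Q]
(Q-Q) ⇒ (a-Q)   [Q → a]
(a-Q) ⇒ (a-a)   [Q → a]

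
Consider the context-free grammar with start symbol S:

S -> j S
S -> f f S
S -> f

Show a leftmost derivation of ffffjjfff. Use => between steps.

S => ffS => ffffS => ffffjS => ffffjjS => ffffjjffS => ffffjjfff

S => ffS   [S -> f f S]
ffS => ffffS   [S -> f f S]
ffffS => ffffjS   [S -> j S]
ffffjS => ffffjjS   [S -> j S]
ffffjjS => ffffjjffS   [S -> f f S]
ffffjjffS => ffffjjfff   [S -> f]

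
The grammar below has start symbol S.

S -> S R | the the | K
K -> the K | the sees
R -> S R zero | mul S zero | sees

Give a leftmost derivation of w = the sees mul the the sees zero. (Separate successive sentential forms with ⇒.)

S ⇒ S R ⇒ K R ⇒ the sees R ⇒ the sees mul S zero ⇒ the sees mul K zero ⇒ the sees mul the K zero ⇒ the sees mul the the sees zero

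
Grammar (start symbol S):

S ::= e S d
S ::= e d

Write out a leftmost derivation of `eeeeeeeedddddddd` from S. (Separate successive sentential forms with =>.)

S => eSd => eeSdd => eeeSddd => eeeeSdddd => eeeeeSddddd => eeeeeeSdddddd => eeeeeeeSddddddd => eeeeeeeedddddddd

S => eSd   [S ::= e S d]
eSd => eeSdd   [S ::= e S d]
eeSdd => eeeSddd   [S ::= e S d]
eeeSddd => eeeeSdddd   [S ::= e S d]
eeeeSdddd => eeeeeSddddd   [S ::= e S d]
eeeeeSddddd => eeeeeeSdddddd   [S ::= e S d]
eeeeeeSdddddd => eeeeeeeSddddddd   [S ::= e S d]
eeeeeeeSddddddd => eeeeeeeedddddddd   [S ::= e d]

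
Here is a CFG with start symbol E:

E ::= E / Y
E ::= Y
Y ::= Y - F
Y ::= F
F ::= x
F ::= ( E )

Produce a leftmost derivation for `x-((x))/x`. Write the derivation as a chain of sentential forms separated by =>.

E => E/Y   [E ::= E / Y]
E/Y => Y/Y   [E ::= Y]
Y/Y => Y-F/Y   [Y ::= Y - F]
Y-F/Y => F-F/Y   [Y ::= F]
F-F/Y => x-F/Y   [F ::= x]
x-F/Y => x-(E)/Y   [F ::= ( E )]
x-(E)/Y => x-(Y)/Y   [E ::= Y]
x-(Y)/Y => x-(F)/Y   [Y ::= F]
x-(F)/Y => x-((E))/Y   [F ::= ( E )]
x-((E))/Y => x-((Y))/Y   [E ::= Y]
x-((Y))/Y => x-((F))/Y   [Y ::= F]
x-((F))/Y => x-((x))/Y   [F ::= x]
x-((x))/Y => x-((x))/F   [Y ::= F]
x-((x))/F => x-((x))/x   [F ::= x]

E => E/Y => Y/Y => Y-F/Y => F-F/Y => x-F/Y => x-(E)/Y => x-(Y)/Y => x-(F)/Y => x-((E))/Y => x-((Y))/Y => x-((F))/Y => x-((x))/Y => x-((x))/F => x-((x))/x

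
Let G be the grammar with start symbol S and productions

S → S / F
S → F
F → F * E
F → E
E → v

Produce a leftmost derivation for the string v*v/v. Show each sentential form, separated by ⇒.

S ⇒ S/F ⇒ F/F ⇒ F*E/F ⇒ E*E/F ⇒ v*E/F ⇒ v*v/F ⇒ v*v/E ⇒ v*v/v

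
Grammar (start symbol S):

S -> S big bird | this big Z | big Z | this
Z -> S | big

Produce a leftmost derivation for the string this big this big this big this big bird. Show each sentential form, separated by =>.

S => S big bird   [S -> S big bird]
S big bird => this big Z big bird   [S -> this big Z]
this big Z big bird => this big S big bird   [Z -> S]
this big S big bird => this big this big Z big bird   [S -> this big Z]
this big this big Z big bird => this big this big S big bird   [Z -> S]
this big this big S big bird => this big this big this big Z big bird   [S -> this big Z]
this big this big this big Z big bird => this big this big this big S big bird   [Z -> S]
this big this big this big S big bird => this big this big this big this big bird   [S -> this]

S => S big bird => this big Z big bird => this big S big bird => this big this big Z big bird => this big this big S big bird => this big this big this big Z big bird => this big this big this big S big bird => this big this big this big this big bird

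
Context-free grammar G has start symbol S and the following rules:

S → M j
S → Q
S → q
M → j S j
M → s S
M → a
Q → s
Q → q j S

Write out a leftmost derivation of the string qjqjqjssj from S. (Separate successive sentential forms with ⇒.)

S⇒Q⇒qjS⇒qjQ⇒qjqjS⇒qjqjQ⇒qjqjqjS⇒qjqjqjMj⇒qjqjqjsSj⇒qjqjqjsQj⇒qjqjqjssj

S ⇒ Q   [S → Q]
Q ⇒ qjS   [Q → q j S]
qjS ⇒ qjQ   [S → Q]
qjQ ⇒ qjqjS   [Q → q j S]
qjqjS ⇒ qjqjQ   [S → Q]
qjqjQ ⇒ qjqjqjS   [Q → q j S]
qjqjqjS ⇒ qjqjqjMj   [S → M j]
qjqjqjMj ⇒ qjqjqjsSj   [M → s S]
qjqjqjsSj ⇒ qjqjqjsQj   [S → Q]
qjqjqjsQj ⇒ qjqjqjssj   [Q → s]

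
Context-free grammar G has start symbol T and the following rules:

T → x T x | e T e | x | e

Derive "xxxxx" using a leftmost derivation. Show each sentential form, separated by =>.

T => xTx => xxTxx => xxxxx

T => xTx   [T → x T x]
xTx => xxTxx   [T → x T x]
xxTxx => xxxxx   [T → x]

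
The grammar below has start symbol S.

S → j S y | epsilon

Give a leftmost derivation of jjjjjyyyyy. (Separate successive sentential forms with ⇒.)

S ⇒ jSy ⇒ jjSyy ⇒ jjjSyyy ⇒ jjjjSyyyy ⇒ jjjjjSyyyyy ⇒ jjjjjyyyyy

S ⇒ jSy   [S → j S y]
jSy ⇒ jjSyy   [S → j S y]
jjSyy ⇒ jjjSyyy   [S → j S y]
jjjSyyy ⇒ jjjjSyyyy   [S → j S y]
jjjjSyyyy ⇒ jjjjjSyyyyy   [S → j S y]
jjjjjSyyyyy ⇒ jjjjjyyyyy   [S → epsilon]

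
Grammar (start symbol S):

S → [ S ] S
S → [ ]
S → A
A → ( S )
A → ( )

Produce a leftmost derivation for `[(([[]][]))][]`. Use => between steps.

S => [S]S => [A]S => [(S)]S => [(A)]S => [((S))]S => [(([S]S))]S => [(([[]]S))]S => [(([[]][]))]S => [(([[]][]))][]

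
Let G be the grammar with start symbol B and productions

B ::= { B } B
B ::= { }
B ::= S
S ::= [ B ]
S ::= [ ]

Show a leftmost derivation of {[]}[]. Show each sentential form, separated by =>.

B => {B}B => {S}B => {[]}B => {[]}S => {[]}[]

B => {B}B   [B ::= { B } B]
{B}B => {S}B   [B ::= S]
{S}B => {[]}B   [S ::= [ ]]
{[]}B => {[]}S   [B ::= S]
{[]}S => {[]}[]   [S ::= [ ]]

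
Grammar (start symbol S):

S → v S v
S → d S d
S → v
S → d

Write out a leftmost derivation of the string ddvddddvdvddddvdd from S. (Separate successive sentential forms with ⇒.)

S ⇒ dSd ⇒ ddSdd ⇒ ddvSvdd ⇒ ddvdSdvdd ⇒ ddvddSddvdd ⇒ ddvdddSdddvdd ⇒ ddvddddSddddvdd ⇒ ddvddddvSvddddvdd ⇒ ddvddddvdvddddvdd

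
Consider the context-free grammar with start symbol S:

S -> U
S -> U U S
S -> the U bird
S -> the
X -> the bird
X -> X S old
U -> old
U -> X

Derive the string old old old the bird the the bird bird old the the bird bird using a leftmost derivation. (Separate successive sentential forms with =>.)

S => U U S => old U S => old old S => old old U U S => old old old U S => old old old X S => old old old X S old S => old old old the bird S old S => old old old the bird the U bird old S => old old old the bird the X bird old S => old old old the bird the the bird bird old S => old old old the bird the the bird bird old the U bird => old old old the bird the the bird bird old the X bird => old old old the bird the the bird bird old the the bird bird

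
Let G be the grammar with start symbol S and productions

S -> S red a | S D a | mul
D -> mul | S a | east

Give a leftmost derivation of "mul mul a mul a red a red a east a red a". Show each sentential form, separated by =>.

S => S red a => S D a red a => S red a D a red a => S red a red a D a red a => S D a red a red a D a red a => S D a D a red a red a D a red a => mul D a D a red a red a D a red a => mul mul a D a red a red a D a red a => mul mul a mul a red a red a D a red a => mul mul a mul a red a red a east a red a

S => S red a   [S -> S red a]
S red a => S D a red a   [S -> S D a]
S D a red a => S red a D a red a   [S -> S red a]
S red a D a red a => S red a red a D a red a   [S -> S red a]
S red a red a D a red a => S D a red a red a D a red a   [S -> S D a]
S D a red a red a D a red a => S D a D a red a red a D a red a   [S -> S D a]
S D a D a red a red a D a red a => mul D a D a red a red a D a red a   [S -> mul]
mul D a D a red a red a D a red a => mul mul a D a red a red a D a red a   [D -> mul]
mul mul a D a red a red a D a red a => mul mul a mul a red a red a D a red a   [D -> mul]
mul mul a mul a red a red a D a red a => mul mul a mul a red a red a east a red a   [D -> east]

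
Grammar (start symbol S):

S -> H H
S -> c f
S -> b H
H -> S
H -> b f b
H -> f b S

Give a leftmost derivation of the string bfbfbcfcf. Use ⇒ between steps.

S ⇒ bH   [S -> b H]
bH ⇒ bfbS   [H -> f b S]
bfbS ⇒ bfbHH   [S -> H H]
bfbHH ⇒ bfbfbSH   [H -> f b S]
bfbfbSH ⇒ bfbfbcfH   [S -> c f]
bfbfbcfH ⇒ bfbfbcfS   [H -> S]
bfbfbcfS ⇒ bfbfbcfcf   [S -> c f]

S ⇒ bH ⇒ bfbS ⇒ bfbHH ⇒ bfbfbSH ⇒ bfbfbcfH ⇒ bfbfbcfS ⇒ bfbfbcfcf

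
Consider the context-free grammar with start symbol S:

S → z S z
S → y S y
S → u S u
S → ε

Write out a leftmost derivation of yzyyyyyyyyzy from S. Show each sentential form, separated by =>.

S => ySy   [S → y S y]
ySy => yzSzy   [S → z S z]
yzSzy => yzySyzy   [S → y S y]
yzySyzy => yzyySyyzy   [S → y S y]
yzyySyyzy => yzyyySyyyzy   [S → y S y]
yzyyySyyyzy => yzyyyySyyyyzy   [S → y S y]
yzyyyySyyyyzy => yzyyyyyyyyzy   [S → ε]

S => ySy => yzSzy => yzySyzy => yzyySyyzy => yzyyySyyyzy => yzyyyySyyyyzy => yzyyyyyyyyzy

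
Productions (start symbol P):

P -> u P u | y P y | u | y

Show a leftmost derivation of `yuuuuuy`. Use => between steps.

P => yPy => yuPuy => yuuPuuy => yuuuuuy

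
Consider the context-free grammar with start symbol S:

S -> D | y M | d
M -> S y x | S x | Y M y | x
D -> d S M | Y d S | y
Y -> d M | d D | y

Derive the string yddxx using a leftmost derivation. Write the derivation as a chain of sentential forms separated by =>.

S => yM => ySx => yDx => ydSMx => yddMx => yddxx

S => yM   [S -> y M]
yM => ySx   [M -> S x]
ySx => yDx   [S -> D]
yDx => ydSMx   [D -> d S M]
ydSMx => yddMx   [S -> d]
yddMx => yddxx   [M -> x]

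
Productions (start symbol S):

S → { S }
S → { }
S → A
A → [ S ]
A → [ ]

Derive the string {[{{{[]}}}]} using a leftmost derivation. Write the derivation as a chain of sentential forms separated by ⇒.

S ⇒ {S}   [S → { S }]
{S} ⇒ {A}   [S → A]
{A} ⇒ {[S]}   [A → [ S ]]
{[S]} ⇒ {[{S}]}   [S → { S }]
{[{S}]} ⇒ {[{{S}}]}   [S → { S }]
{[{{S}}]} ⇒ {[{{{S}}}]}   [S → { S }]
{[{{{S}}}]} ⇒ {[{{{A}}}]}   [S → A]
{[{{{A}}}]} ⇒ {[{{{[]}}}]}   [A → [ ]]

S ⇒ {S} ⇒ {A} ⇒ {[S]} ⇒ {[{S}]} ⇒ {[{{S}}]} ⇒ {[{{{S}}}]} ⇒ {[{{{A}}}]} ⇒ {[{{{[]}}}]}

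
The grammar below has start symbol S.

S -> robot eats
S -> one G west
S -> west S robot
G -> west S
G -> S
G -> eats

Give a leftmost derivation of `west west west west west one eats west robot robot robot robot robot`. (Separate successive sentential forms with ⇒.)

S ⇒ west S robot   [S -> west S robot]
west S robot ⇒ west west S robot robot   [S -> west S robot]
west west S robot robot ⇒ west west west S robot robot robot   [S -> west S robot]
west west west S robot robot robot ⇒ west west west west S robot robot robot robot   [S -> west S robot]
west west west west S robot robot robot robot ⇒ west west west west west S robot robot robot robot robot   [S -> west S robot]
west west west west west S robot robot robot robot robot ⇒ west west west west west one G west robot robot robot robot robot   [S -> one G west]
west west west west west one G west robot robot robot robot robot ⇒ west west west west west one eats west robot robot robot robot robot   [G -> eats]

S ⇒ west S robot ⇒ west west S robot robot ⇒ west west west S robot robot robot ⇒ west west west west S robot robot robot robot ⇒ west west west west west S robot robot robot robot robot ⇒ west west west west west one G west robot robot robot robot robot ⇒ west west west west west one eats west robot robot robot robot robot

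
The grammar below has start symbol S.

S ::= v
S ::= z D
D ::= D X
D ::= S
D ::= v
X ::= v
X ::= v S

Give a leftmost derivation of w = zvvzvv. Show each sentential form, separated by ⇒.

S ⇒ zD   [S ::= z D]
zD ⇒ zDX   [D ::= D X]
zDX ⇒ zvX   [D ::= v]
zvX ⇒ zvvS   [X ::= v S]
zvvS ⇒ zvvzD   [S ::= z D]
zvvzD ⇒ zvvzDX   [D ::= D X]
zvvzDX ⇒ zvvzvX   [D ::= v]
zvvzvX ⇒ zvvzvv   [X ::= v]

S⇒zD⇒zDX⇒zvX⇒zvvS⇒zvvzD⇒zvvzDX⇒zvvzvX⇒zvvzvv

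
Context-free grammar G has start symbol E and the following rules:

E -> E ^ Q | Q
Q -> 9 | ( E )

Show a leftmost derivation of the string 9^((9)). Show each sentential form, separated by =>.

E=>E^Q=>Q^Q=>9^Q=>9^(E)=>9^(Q)=>9^((E))=>9^((Q))=>9^((9))

E => E^Q   [E -> E ^ Q]
E^Q => Q^Q   [E -> Q]
Q^Q => 9^Q   [Q -> 9]
9^Q => 9^(E)   [Q -> ( E )]
9^(E) => 9^(Q)   [E -> Q]
9^(Q) => 9^((E))   [Q -> ( E )]
9^((E)) => 9^((Q))   [E -> Q]
9^((Q)) => 9^((9))   [Q -> 9]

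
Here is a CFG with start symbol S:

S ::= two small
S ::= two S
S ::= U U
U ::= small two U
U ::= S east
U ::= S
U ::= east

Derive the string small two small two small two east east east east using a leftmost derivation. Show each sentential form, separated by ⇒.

S ⇒ U U ⇒ small two U U ⇒ small two S U ⇒ small two U U U ⇒ small two small two U U U ⇒ small two small two S U U ⇒ small two small two U U U U ⇒ small two small two small two U U U U ⇒ small two small two small two east U U U ⇒ small two small two small two east east U U ⇒ small two small two small two east east east U ⇒ small two small two small two east east east east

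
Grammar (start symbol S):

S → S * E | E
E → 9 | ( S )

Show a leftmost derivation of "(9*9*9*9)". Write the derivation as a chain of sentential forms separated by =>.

S=>E=>(S)=>(S*E)=>(S*E*E)=>(S*E*E*E)=>(E*E*E*E)=>(9*E*E*E)=>(9*9*E*E)=>(9*9*9*E)=>(9*9*9*9)

S => E   [S → E]
E => (S)   [E → ( S )]
(S) => (S*E)   [S → S * E]
(S*E) => (S*E*E)   [S → S * E]
(S*E*E) => (S*E*E*E)   [S → S * E]
(S*E*E*E) => (E*E*E*E)   [S → E]
(E*E*E*E) => (9*E*E*E)   [E → 9]
(9*E*E*E) => (9*9*E*E)   [E → 9]
(9*9*E*E) => (9*9*9*E)   [E → 9]
(9*9*9*E) => (9*9*9*9)   [E → 9]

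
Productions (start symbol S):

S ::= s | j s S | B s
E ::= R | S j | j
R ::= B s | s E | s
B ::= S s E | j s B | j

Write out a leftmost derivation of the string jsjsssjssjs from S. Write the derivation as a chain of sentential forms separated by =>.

S => jsS => jsBs => jsjsBs => jsjsSsEs => jsjsBssEs => jsjsSsEssEs => jsjsssEssEs => jsjsssjssEs => jsjsssjssjs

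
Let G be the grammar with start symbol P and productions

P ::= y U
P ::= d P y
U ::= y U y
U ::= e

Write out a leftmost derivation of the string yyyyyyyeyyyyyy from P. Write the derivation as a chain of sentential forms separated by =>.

P=>yU=>yyUy=>yyyUyy=>yyyyUyyy=>yyyyyUyyyy=>yyyyyyUyyyyy=>yyyyyyyUyyyyyy=>yyyyyyyeyyyyyy

P => yU   [P ::= y U]
yU => yyUy   [U ::= y U y]
yyUy => yyyUyy   [U ::= y U y]
yyyUyy => yyyyUyyy   [U ::= y U y]
yyyyUyyy => yyyyyUyyyy   [U ::= y U y]
yyyyyUyyyy => yyyyyyUyyyyy   [U ::= y U y]
yyyyyyUyyyyy => yyyyyyyUyyyyyy   [U ::= y U y]
yyyyyyyUyyyyyy => yyyyyyyeyyyyyy   [U ::= e]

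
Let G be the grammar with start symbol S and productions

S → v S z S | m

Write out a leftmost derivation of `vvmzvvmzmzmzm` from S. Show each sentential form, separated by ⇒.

S ⇒ vSzS   [S → v S z S]
vSzS ⇒ vvSzSzS   [S → v S z S]
vvSzSzS ⇒ vvmzSzS   [S → m]
vvmzSzS ⇒ vvmzvSzSzS   [S → v S z S]
vvmzvSzSzS ⇒ vvmzvvSzSzSzS   [S → v S z S]
vvmzvvSzSzSzS ⇒ vvmzvvmzSzSzS   [S → m]
vvmzvvmzSzSzS ⇒ vvmzvvmzmzSzS   [S → m]
vvmzvvmzmzSzS ⇒ vvmzvvmzmzmzS   [S → m]
vvmzvvmzmzmzS ⇒ vvmzvvmzmzmzm   [S → m]

S ⇒ vSzS ⇒ vvSzSzS ⇒ vvmzSzS ⇒ vvmzvSzSzS ⇒ vvmzvvSzSzSzS ⇒ vvmzvvmzSzSzS ⇒ vvmzvvmzmzSzS ⇒ vvmzvvmzmzmzS ⇒ vvmzvvmzmzmzm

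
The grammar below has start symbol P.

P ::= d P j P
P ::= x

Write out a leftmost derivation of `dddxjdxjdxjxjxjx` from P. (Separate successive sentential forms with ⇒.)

P ⇒ dPjP   [P ::= d P j P]
dPjP ⇒ ddPjPjP   [P ::= d P j P]
ddPjPjP ⇒ dddPjPjPjP   [P ::= d P j P]
dddPjPjPjP ⇒ dddxjPjPjP   [P ::= x]
dddxjPjPjP ⇒ dddxjdPjPjPjP   [P ::= d P j P]
dddxjdPjPjPjP ⇒ dddxjdxjPjPjP   [P ::= x]
dddxjdxjPjPjP ⇒ dddxjdxjdPjPjPjP   [P ::= d P j P]
dddxjdxjdPjPjPjP ⇒ dddxjdxjdxjPjPjP   [P ::= x]
dddxjdxjdxjPjPjP ⇒ dddxjdxjdxjxjPjP   [P ::= x]
dddxjdxjdxjxjPjP ⇒ dddxjdxjdxjxjxjP   [P ::= x]
dddxjdxjdxjxjxjP ⇒ dddxjdxjdxjxjxjx   [P ::= x]

P⇒dPjP⇒ddPjPjP⇒dddPjPjPjP⇒dddxjPjPjP⇒dddxjdPjPjPjP⇒dddxjdxjPjPjP⇒dddxjdxjdPjPjPjP⇒dddxjdxjdxjPjPjP⇒dddxjdxjdxjxjPjP⇒dddxjdxjdxjxjxjP⇒dddxjdxjdxjxjxjx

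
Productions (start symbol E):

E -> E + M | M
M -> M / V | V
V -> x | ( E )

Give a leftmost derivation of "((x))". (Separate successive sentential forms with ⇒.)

E ⇒ M ⇒ V ⇒ (E) ⇒ (M) ⇒ (V) ⇒ ((E)) ⇒ ((M)) ⇒ ((V)) ⇒ ((x))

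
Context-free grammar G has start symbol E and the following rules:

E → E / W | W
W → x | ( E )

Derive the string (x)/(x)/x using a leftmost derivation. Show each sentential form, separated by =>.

E => E/W   [E → E / W]
E/W => E/W/W   [E → E / W]
E/W/W => W/W/W   [E → W]
W/W/W => (E)/W/W   [W → ( E )]
(E)/W/W => (W)/W/W   [E → W]
(W)/W/W => (x)/W/W   [W → x]
(x)/W/W => (x)/(E)/W   [W → ( E )]
(x)/(E)/W => (x)/(W)/W   [E → W]
(x)/(W)/W => (x)/(x)/W   [W → x]
(x)/(x)/W => (x)/(x)/x   [W → x]

E=>E/W=>E/W/W=>W/W/W=>(E)/W/W=>(W)/W/W=>(x)/W/W=>(x)/(E)/W=>(x)/(W)/W=>(x)/(x)/W=>(x)/(x)/x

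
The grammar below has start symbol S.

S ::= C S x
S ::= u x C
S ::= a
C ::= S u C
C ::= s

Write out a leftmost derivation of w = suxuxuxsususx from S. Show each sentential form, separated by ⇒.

S⇒CSx⇒sSx⇒suxCx⇒suxSuCx⇒suxuxCuCx⇒suxuxSuCuCx⇒suxuxuxCuCuCx⇒suxuxuxsuCuCx⇒suxuxuxsusuCx⇒suxuxuxsususx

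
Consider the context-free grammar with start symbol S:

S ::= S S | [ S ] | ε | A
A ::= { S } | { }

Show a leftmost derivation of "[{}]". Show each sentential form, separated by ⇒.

S ⇒ SS   [S ::= S S]
SS ⇒ [S]S   [S ::= [ S ]]
[S]S ⇒ [A]S   [S ::= A]
[A]S ⇒ [{S}]S   [A ::= { S }]
[{S}]S ⇒ [{}]S   [S ::= ε]
[{}]S ⇒ [{}]   [S ::= ε]

S ⇒ SS ⇒ [S]S ⇒ [A]S ⇒ [{S}]S ⇒ [{}]S ⇒ [{}]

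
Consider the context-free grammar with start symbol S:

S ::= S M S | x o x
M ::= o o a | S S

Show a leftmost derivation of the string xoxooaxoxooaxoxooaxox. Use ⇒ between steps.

S ⇒ SMS   [S ::= S M S]
SMS ⇒ SMSMS   [S ::= S M S]
SMSMS ⇒ SMSMSMS   [S ::= S M S]
SMSMSMS ⇒ xoxMSMSMS   [S ::= x o x]
xoxMSMSMS ⇒ xoxooaSMSMS   [M ::= o o a]
xoxooaSMSMS ⇒ xoxooaxoxMSMS   [S ::= x o x]
xoxooaxoxMSMS ⇒ xoxooaxoxooaSMS   [M ::= o o a]
xoxooaxoxooaSMS ⇒ xoxooaxoxooaxoxMS   [S ::= x o x]
xoxooaxoxooaxoxMS ⇒ xoxooaxoxooaxoxooaS   [M ::= o o a]
xoxooaxoxooaxoxooaS ⇒ xoxooaxoxooaxoxooaxox   [S ::= x o x]

S ⇒ SMS ⇒ SMSMS ⇒ SMSMSMS ⇒ xoxMSMSMS ⇒ xoxooaSMSMS ⇒ xoxooaxoxMSMS ⇒ xoxooaxoxooaSMS ⇒ xoxooaxoxooaxoxMS ⇒ xoxooaxoxooaxoxooaS ⇒ xoxooaxoxooaxoxooaxox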